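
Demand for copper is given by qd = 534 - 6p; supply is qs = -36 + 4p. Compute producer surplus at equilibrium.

Producer surplus = 4608

Equilibrium: 534 - 6p = -36 + 4p gives p* = 57, q* = 192.
Supply starts at p = 9 (where qs = 0).
PS = ½(57 − 9)(192) = 4608.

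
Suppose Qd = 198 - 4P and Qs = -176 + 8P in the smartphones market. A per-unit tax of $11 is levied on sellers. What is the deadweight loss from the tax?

Deadweight loss = 484/3

Pre-tax equilibrium: P* = 187/6, Q* = 220/3.
Tax on sellers shifts supply to Qs = -176 + 8(P − 11) = -264 + 8P.
198 - 4P = -264 + 8P gives buyer price Pb = 38.5; sellers receive Ps = 38.5 − 11 = 27.5.
New quantity: Q = 198 − 4(38.5) = 44.
DWL = ½ × 11 × (220/3 − 44) = 484/3.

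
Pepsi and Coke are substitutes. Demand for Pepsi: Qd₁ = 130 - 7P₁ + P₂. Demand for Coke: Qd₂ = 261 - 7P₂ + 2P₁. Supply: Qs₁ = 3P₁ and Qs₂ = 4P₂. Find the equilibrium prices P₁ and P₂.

P₁ = 1691/108, P₂ = 1435/54

Market 1: 130 - 7P₁ + P₂ = 3P₁ → 10P₁ - P₂ = 130.
Market 2: 11P₂ - 2P₁ = 261.
Eliminating P₂: 11×(1) + 1×(2) gives 108P₁ = 1691, so P₁ = 1691/108.
Back-substitute into (2): P₂ = (261 + 2×1691/108) / 11 = 1435/54.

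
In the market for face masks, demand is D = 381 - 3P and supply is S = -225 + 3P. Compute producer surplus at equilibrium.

Equilibrium: 381 - 3P = -225 + 3P gives P* = 101, Q* = 78.
Supply starts at P = 75 (where S = 0).
PS = ½(101 − 75)(78) = 1014.

Producer surplus = 1014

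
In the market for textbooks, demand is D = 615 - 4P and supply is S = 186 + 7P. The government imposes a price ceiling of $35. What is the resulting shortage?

Shortage = 44

Equilibrium price would be P* = 39, so the ceiling at 35 binds.
At P = 35: D = 615 − 4(35) = 475, S = 186 + 7(35) = 431.
Shortage = 475 − 431 = 44.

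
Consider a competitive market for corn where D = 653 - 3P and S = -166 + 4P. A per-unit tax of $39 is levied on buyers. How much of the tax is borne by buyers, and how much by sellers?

Buyers bear 156/7, sellers bear 117/7

Pre-tax equilibrium: P* = 117, Q* = 302.
Tax on buyers shifts demand to D = 653 − 3(P + 39) = 536 - 3P.
536 - 3P = -166 + 4P gives seller price Ps = 702/7; buyers pay Pb = 702/7 + 39 = 975/7.
New quantity: Q = 653 − 3(975/7) = 1646/7.
Buyer burden = 975/7 − 117 = 156/7; seller burden = 117 − 702/7 = 117/7.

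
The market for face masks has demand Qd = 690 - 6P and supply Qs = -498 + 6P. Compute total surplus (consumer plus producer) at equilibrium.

Equilibrium: 690 - 6P = -498 + 6P gives P* = 99, Q* = 96.
Demand choke price: P = 115; supply starts at P = 83.
CS = ½(115 − 99)(96) = 768; PS = ½(99 − 83)(96) = 768.

Total surplus = 1536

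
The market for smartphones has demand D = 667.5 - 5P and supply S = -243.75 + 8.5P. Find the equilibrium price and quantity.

Set D = S: 667.5 - 5P = -243.75 + 8.5P.
911.25 = 13.5P, so P* = 67.5.
Q* = 667.5 − 5(67.5) = 330.

P* = 67.5, Q* = 330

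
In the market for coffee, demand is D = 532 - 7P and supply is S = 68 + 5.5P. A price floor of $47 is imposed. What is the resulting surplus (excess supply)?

Surplus = 123.5

Equilibrium price would be P* = 37.12, so the floor at 47 binds.
At P = 47: D = 203, S = 326.5.
Surplus = 326.5 − 203 = 123.5.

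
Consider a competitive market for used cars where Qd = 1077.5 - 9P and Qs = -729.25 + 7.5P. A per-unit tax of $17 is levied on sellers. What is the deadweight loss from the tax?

Pre-tax equilibrium: P* = 109.5, Q* = 92.
Tax on sellers shifts supply to Qs = -729.25 + 7.5(P − 17) = -856.75 + 7.5P.
1077.5 - 9P = -856.75 + 7.5P gives buyer price Pb = 2579/22; sellers receive Ps = 2579/22 − 17 = 2205/22.
New quantity: Q = 1077.5 − 9(2579/22) = 247/11.
DWL = ½ × 17 × (92 − 247/11) = 13005/22.

Deadweight loss = 13005/22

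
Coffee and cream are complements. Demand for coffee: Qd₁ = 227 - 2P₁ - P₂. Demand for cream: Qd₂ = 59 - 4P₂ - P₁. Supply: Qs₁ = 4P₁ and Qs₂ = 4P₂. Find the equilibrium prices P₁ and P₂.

P₁ = 1757/47, P₂ = 127/47

Market 1: 227 - 2P₁ - P₂ = 4P₁ → 6P₁ + P₂ = 227.
Market 2: 8P₂ + P₁ = 59.
Eliminating P₂: 8×(1) − 1×(2) gives 47P₁ = 1757, so P₁ = 1757/47.
Back-substitute into (2): P₂ = (59 − 1×1757/47) / 8 = 127/47.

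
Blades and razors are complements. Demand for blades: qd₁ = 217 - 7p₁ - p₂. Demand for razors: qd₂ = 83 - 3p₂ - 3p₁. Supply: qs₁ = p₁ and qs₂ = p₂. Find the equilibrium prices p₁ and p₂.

Market 1: 217 - 7p₁ - p₂ = p₁ → 8p₁ + p₂ = 217.
Market 2: 4p₂ + 3p₁ = 83.
Eliminating p₂: 4×(1) − 1×(2) gives 29p₁ = 785, so p₁ = 785/29.
Back-substitute into (2): p₂ = (83 − 3×785/29) / 4 = 13/29.

p₁ = 785/29, p₂ = 13/29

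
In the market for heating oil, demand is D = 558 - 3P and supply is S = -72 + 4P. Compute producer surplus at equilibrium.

Producer surplus = 10368

Equilibrium: 558 - 3P = -72 + 4P gives P* = 90, Q* = 288.
Supply starts at P = 18 (where S = 0).
PS = ½(90 − 18)(288) = 10368.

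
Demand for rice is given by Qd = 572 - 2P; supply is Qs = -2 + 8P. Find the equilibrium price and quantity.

P* = 57.4, Q* = 457.2

Set Qd = Qs: 572 - 2P = -2 + 8P.
574 = 10P, so P* = 57.4.
Q* = 572 − 2(57.4) = 457.2.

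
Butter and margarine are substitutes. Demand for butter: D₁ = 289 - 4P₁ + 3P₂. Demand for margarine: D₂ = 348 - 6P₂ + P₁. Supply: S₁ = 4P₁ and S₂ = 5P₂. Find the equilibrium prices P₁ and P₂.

Market 1: 289 - 4P₁ + 3P₂ = 4P₁ → 8P₁ - 3P₂ = 289.
Market 2: 11P₂ - P₁ = 348.
Eliminating P₂: 11×(1) + 3×(2) gives 85P₁ = 4223, so P₁ = 4223/85.
Back-substitute into (2): P₂ = (348 + 1×4223/85) / 11 = 3073/85.

P₁ = 4223/85, P₂ = 3073/85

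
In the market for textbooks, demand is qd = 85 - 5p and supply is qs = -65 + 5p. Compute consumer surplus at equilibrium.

Consumer surplus = 10

Equilibrium: 85 - 5p = -65 + 5p gives p* = 15, q* = 10.
Demand choke price (qd = 0): p = 17.
CS = ½(17 − 15)(10) = 10.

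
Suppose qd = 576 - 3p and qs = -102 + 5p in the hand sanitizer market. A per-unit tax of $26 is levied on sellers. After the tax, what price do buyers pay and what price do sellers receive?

Pre-tax equilibrium: p* = 84.75, q* = 321.75.
Tax on sellers shifts supply to qs = -102 + 5(p − 26) = -232 + 5p.
576 - 3p = -232 + 5p gives buyer price pb = 101; sellers receive ps = 101 − 26 = 75.
New quantity: q = 576 − 3(101) = 273.

Buyers pay $101, sellers receive $75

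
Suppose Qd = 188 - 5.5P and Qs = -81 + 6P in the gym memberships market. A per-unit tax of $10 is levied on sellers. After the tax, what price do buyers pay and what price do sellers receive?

Buyers pay 658/23, sellers receive 428/23

Pre-tax equilibrium: P* = 538/23, Q* = 1365/23.
Tax on sellers shifts supply to Qs = -81 + 6(P − 10) = -141 + 6P.
188 - 5.5P = -141 + 6P gives buyer price Pb = 658/23; sellers receive Ps = 658/23 − 10 = 428/23.
New quantity: Q = 188 − 5.5(658/23) = 705/23.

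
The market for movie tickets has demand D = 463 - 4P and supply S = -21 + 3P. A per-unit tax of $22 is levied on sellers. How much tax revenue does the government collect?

Tax revenue = 22902/7

Pre-tax equilibrium: P* = 484/7, Q* = 1305/7.
Tax on sellers shifts supply to S = -21 + 3(P − 22) = -87 + 3P.
463 - 4P = -87 + 3P gives buyer price Pb = 550/7; sellers receive Ps = 550/7 − 22 = 396/7.
New quantity: Q = 463 − 4(550/7) = 1041/7.
Revenue = 22 × 1041/7 = 22902/7.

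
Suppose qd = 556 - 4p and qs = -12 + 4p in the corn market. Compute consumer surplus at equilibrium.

Equilibrium: 556 - 4p = -12 + 4p gives p* = 71, q* = 272.
Demand choke price (qd = 0): p = 139.
CS = ½(139 − 71)(272) = 9248.

Consumer surplus = 9248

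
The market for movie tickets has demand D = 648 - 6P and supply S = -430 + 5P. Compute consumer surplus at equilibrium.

Equilibrium: 648 - 6P = -430 + 5P gives P* = 98, Q* = 60.
Demand choke price (D = 0): P = 108.
CS = ½(108 − 98)(60) = 300.

Consumer surplus = 300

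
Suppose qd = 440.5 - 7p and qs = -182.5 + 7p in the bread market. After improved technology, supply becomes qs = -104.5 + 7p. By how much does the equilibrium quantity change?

Δq = 39

Original equilibrium: p* = 44.5, q* = 129.
New equilibrium: 440.5 - 7p = -104.5 + 7p, so 545 = 14p and p' = 545/14; q' = 440.5 − 7(545/14) = 168.
Change in quantity: 168 − 129 = 39.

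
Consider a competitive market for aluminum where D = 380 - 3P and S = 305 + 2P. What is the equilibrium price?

Set D = S: 380 - 3P = 305 + 2P.
75 = 5P, so P* = 15.
Q* = 380 − 3(15) = 335.

P* = 15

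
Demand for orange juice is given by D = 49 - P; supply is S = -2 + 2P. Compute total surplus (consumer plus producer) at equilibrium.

Total surplus = 768

Equilibrium: 49 - P = -2 + 2P gives P* = 17, Q* = 32.
Demand choke price: P = 49; supply starts at P = 1.
CS = ½(49 − 17)(32) = 512; PS = ½(17 − 1)(32) = 256.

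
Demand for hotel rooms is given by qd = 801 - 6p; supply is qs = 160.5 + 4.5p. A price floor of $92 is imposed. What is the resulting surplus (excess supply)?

Surplus = 325.5

Equilibrium price would be p* = 61, so the floor at 92 binds.
At p = 92: qd = 249, qs = 574.5.
Surplus = 574.5 − 249 = 325.5.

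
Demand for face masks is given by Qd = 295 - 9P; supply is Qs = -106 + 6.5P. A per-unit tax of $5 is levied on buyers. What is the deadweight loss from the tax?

Deadweight loss = 2925/62

Pre-tax equilibrium: P* = 802/31, Q* = 1927/31.
Tax on buyers shifts demand to Qd = 295 − 9(P + 5) = 250 - 9P.
250 - 9P = -106 + 6.5P gives seller price Ps = 712/31; buyers pay Pb = 712/31 + 5 = 867/31.
New quantity: Q = 295 − 9(867/31) = 1342/31.
DWL = ½ × 5 × (1927/31 − 1342/31) = 2925/62.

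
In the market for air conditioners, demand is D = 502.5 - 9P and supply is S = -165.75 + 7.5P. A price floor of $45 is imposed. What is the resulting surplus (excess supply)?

Surplus = 74.25

Equilibrium price would be P* = 40.5, so the floor at 45 binds.
At P = 45: D = 97.5, S = 171.75.
Surplus = 171.75 − 97.5 = 74.25.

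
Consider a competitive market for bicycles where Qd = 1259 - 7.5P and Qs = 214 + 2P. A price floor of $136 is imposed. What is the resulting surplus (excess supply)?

Equilibrium price would be P* = 110, so the floor at 136 binds.
At P = 136: Qd = 239, Qs = 486.
Surplus = 486 − 239 = 247.

Surplus = 247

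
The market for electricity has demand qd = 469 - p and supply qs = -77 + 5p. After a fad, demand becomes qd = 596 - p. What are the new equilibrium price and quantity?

Original equilibrium: p* = 91, q* = 378.
New equilibrium: 596 - p = -77 + 5p, so 673 = 6p and p' = 673/6; q' = 596 − 1(673/6) = 2903/6.

p' = 673/6, q' = 2903/6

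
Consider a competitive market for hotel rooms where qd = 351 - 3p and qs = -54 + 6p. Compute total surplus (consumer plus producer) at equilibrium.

Total surplus = 11664

Equilibrium: 351 - 3p = -54 + 6p gives p* = 45, q* = 216.
Demand choke price: p = 117; supply starts at p = 9.
CS = ½(117 − 45)(216) = 7776; PS = ½(45 − 9)(216) = 3888.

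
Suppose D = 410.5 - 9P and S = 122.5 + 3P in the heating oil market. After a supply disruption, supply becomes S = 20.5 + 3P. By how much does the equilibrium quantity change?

Original equilibrium: P* = 24, Q* = 194.5.
New equilibrium: 410.5 - 9P = 20.5 + 3P, so 390 = 12P and P' = 32.5; Q' = 410.5 − 9(32.5) = 118.
Change in quantity: 118 − 194.5 = -76.5.

ΔQ = -76.5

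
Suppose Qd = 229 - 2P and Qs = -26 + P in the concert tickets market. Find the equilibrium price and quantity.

P* = 85, Q* = 59

Set Qd = Qs: 229 - 2P = -26 + P.
255 = 3P, so P* = 85.
Q* = 229 − 2(85) = 59.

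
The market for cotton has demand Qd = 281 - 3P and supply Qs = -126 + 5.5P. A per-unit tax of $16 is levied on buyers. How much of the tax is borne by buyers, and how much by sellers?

Pre-tax equilibrium: P* = 814/17, Q* = 2335/17.
Tax on buyers shifts demand to Qd = 281 − 3(P + 16) = 233 - 3P.
233 - 3P = -126 + 5.5P gives seller price Ps = 718/17; buyers pay Pb = 718/17 + 16 = 990/17.
New quantity: Q = 281 − 3(990/17) = 1807/17.
Buyer burden = 990/17 − 814/17 = 176/17; seller burden = 814/17 − 718/17 = 96/17.

Buyers bear 176/17, sellers bear 96/17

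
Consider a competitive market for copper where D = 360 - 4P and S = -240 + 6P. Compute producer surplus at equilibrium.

Producer surplus = 1200

Equilibrium: 360 - 4P = -240 + 6P gives P* = 60, Q* = 120.
Supply starts at P = 40 (where S = 0).
PS = ½(60 − 40)(120) = 1200.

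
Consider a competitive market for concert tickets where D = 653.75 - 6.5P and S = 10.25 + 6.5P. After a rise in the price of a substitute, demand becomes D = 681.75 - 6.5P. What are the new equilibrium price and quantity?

Original equilibrium: P* = 49.5, Q* = 332.
New equilibrium: 681.75 - 6.5P = 10.25 + 6.5P, so 671.5 = 13P and P' = 1343/26; Q' = 681.75 − 6.5(1343/26) = 346.

P' = 1343/26, Q' = 346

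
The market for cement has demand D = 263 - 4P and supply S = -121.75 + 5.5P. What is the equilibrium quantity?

Q* = 101

Set D = S: 263 - 4P = -121.75 + 5.5P.
384.75 = 9.5P, so P* = 40.5.
Q* = 263 − 4(40.5) = 101.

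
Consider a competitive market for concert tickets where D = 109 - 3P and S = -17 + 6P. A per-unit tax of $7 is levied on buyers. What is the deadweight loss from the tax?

Pre-tax equilibrium: P* = 14, Q* = 67.
Tax on buyers shifts demand to D = 109 − 3(P + 7) = 88 - 3P.
88 - 3P = -17 + 6P gives seller price Ps = 35/3; buyers pay Pb = 35/3 + 7 = 56/3.
New quantity: Q = 109 − 3(56/3) = 53.
DWL = ½ × 7 × (67 − 53) = 49.

Deadweight loss = 49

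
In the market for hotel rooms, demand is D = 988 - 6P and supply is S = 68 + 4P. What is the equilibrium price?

P* = 92

Set D = S: 988 - 6P = 68 + 4P.
920 = 10P, so P* = 92.
Q* = 988 − 6(92) = 436.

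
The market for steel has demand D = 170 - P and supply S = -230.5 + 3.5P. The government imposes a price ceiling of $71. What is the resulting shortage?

Shortage = 81

Equilibrium price would be P* = 89, so the ceiling at 71 binds.
At P = 71: D = 170 − 1(71) = 99, S = -230.5 + 3.5(71) = 18.
Shortage = 99 − 18 = 81.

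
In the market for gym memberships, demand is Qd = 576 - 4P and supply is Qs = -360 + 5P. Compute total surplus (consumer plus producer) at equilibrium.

Total surplus = 5760

Equilibrium: 576 - 4P = -360 + 5P gives P* = 104, Q* = 160.
Demand choke price: P = 144; supply starts at P = 72.
CS = ½(144 − 104)(160) = 3200; PS = ½(104 − 72)(160) = 2560.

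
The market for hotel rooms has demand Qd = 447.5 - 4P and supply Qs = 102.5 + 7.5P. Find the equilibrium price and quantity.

Set Qd = Qs: 447.5 - 4P = 102.5 + 7.5P.
345 = 11.5P, so P* = 30.
Q* = 447.5 − 4(30) = 327.5.

P* = 30, Q* = 327.5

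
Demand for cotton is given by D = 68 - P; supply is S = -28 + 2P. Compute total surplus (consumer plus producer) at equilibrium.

Total surplus = 972

Equilibrium: 68 - P = -28 + 2P gives P* = 32, Q* = 36.
Demand choke price: P = 68; supply starts at P = 14.
CS = ½(68 − 32)(36) = 648; PS = ½(32 − 14)(36) = 324.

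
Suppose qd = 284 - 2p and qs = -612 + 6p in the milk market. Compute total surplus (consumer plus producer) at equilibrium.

Total surplus = 1200

Equilibrium: 284 - 2p = -612 + 6p gives p* = 112, q* = 60.
Demand choke price: p = 142; supply starts at p = 102.
CS = ½(142 − 112)(60) = 900; PS = ½(112 − 102)(60) = 300.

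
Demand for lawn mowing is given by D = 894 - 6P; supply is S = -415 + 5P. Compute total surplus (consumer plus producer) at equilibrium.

Total surplus = 5940

Equilibrium: 894 - 6P = -415 + 5P gives P* = 119, Q* = 180.
Demand choke price: P = 149; supply starts at P = 83.
CS = ½(149 − 119)(180) = 2700; PS = ½(119 − 83)(180) = 3240.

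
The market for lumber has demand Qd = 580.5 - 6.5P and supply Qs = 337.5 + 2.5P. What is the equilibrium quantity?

Q* = 405

Set Qd = Qs: 580.5 - 6.5P = 337.5 + 2.5P.
243 = 9P, so P* = 27.
Q* = 580.5 − 6.5(27) = 405.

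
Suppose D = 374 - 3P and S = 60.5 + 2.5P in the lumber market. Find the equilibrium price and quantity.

Set D = S: 374 - 3P = 60.5 + 2.5P.
313.5 = 5.5P, so P* = 57.
Q* = 374 − 3(57) = 203.

P* = 57, Q* = 203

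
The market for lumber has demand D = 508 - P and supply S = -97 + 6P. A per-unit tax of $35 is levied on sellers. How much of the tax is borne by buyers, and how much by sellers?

Pre-tax equilibrium: P* = 605/7, Q* = 2951/7.
Tax on sellers shifts supply to S = -97 + 6(P − 35) = -307 + 6P.
508 - P = -307 + 6P gives buyer price Pb = 815/7; sellers receive Ps = 815/7 − 35 = 570/7.
New quantity: Q = 508 − 1(815/7) = 2741/7.
Buyer burden = 815/7 − 605/7 = 30; seller burden = 605/7 − 570/7 = 5.

Buyers bear $30, sellers bear $5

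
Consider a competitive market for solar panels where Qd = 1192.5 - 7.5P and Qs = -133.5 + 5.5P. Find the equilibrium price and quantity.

Set Qd = Qs: 1192.5 - 7.5P = -133.5 + 5.5P.
1326 = 13P, so P* = 102.
Q* = 1192.5 − 7.5(102) = 427.5.

P* = 102, Q* = 427.5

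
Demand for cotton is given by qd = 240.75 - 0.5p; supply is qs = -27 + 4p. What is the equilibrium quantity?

Set qd = qs: 240.75 - 0.5p = -27 + 4p.
267.75 = 4.5p, so p* = 59.5.
q* = 240.75 − 0.5(59.5) = 211.

q* = 211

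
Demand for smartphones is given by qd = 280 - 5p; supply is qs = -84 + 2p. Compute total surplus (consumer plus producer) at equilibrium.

Total surplus = 140

Equilibrium: 280 - 5p = -84 + 2p gives p* = 52, q* = 20.
Demand choke price: p = 56; supply starts at p = 42.
CS = ½(56 − 52)(20) = 40; PS = ½(52 − 42)(20) = 100.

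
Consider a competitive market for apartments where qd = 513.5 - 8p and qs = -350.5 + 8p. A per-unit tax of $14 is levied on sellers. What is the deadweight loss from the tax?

Pre-tax equilibrium: p* = 54, q* = 81.5.
Tax on sellers shifts supply to qs = -350.5 + 8(p − 14) = -462.5 + 8p.
513.5 - 8p = -462.5 + 8p gives buyer price pb = 61; sellers receive ps = 61 − 14 = 47.
New quantity: q = 513.5 − 8(61) = 25.5.
DWL = ½ × 14 × (81.5 − 25.5) = 392.

Deadweight loss = 392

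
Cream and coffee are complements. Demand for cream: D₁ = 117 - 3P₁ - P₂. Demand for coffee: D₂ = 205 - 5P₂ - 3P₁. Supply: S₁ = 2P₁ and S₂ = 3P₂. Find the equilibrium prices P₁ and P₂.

Market 1: 117 - 3P₁ - P₂ = 2P₁ → 5P₁ + P₂ = 117.
Market 2: 8P₂ + 3P₁ = 205.
Eliminating P₂: 8×(1) − 1×(2) gives 37P₁ = 731, so P₁ = 731/37.
Back-substitute into (2): P₂ = (205 − 3×731/37) / 8 = 674/37.

P₁ = 731/37, P₂ = 674/37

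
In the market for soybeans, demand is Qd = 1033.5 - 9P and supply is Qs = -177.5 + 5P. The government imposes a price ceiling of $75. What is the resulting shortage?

Equilibrium price would be P* = 86.5, so the ceiling at 75 binds.
At P = 75: Qd = 1033.5 − 9(75) = 358.5, Qs = -177.5 + 5(75) = 197.5.
Shortage = 358.5 − 197.5 = 161.

Shortage = 161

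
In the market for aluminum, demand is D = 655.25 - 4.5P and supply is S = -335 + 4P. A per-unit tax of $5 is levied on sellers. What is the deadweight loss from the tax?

Deadweight loss = 450/17

Pre-tax equilibrium: P* = 116.5, Q* = 131.
Tax on sellers shifts supply to S = -335 + 4(P − 5) = -355 + 4P.
655.25 - 4.5P = -355 + 4P gives buyer price Pb = 4041/34; sellers receive Ps = 4041/34 − 5 = 3871/34.
New quantity: Q = 655.25 − 4.5(4041/34) = 2047/17.
DWL = ½ × 5 × (131 − 2047/17) = 450/17.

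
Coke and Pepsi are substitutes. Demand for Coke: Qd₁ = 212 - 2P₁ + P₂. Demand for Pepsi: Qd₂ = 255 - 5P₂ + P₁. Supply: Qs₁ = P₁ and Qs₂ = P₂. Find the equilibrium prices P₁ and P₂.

P₁ = 1527/17, P₂ = 977/17

Market 1: 212 - 2P₁ + P₂ = P₁ → 3P₁ - P₂ = 212.
Market 2: 6P₂ - P₁ = 255.
Eliminating P₂: 6×(1) + 1×(2) gives 17P₁ = 1527, so P₁ = 1527/17.
Back-substitute into (2): P₂ = (255 + 1×1527/17) / 6 = 977/17.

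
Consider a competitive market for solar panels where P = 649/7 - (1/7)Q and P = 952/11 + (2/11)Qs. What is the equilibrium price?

P* = 90

Set the two price expressions equal: 649/7 - (1/7)Q = 952/11 + (2/11)Q.
475/77 = (25/77)Q, so Q* = 19.
P* = 649/7 − (1/7)(19) = 90.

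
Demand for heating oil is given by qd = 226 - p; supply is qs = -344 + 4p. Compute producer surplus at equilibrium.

Producer surplus = 1568

Equilibrium: 226 - p = -344 + 4p gives p* = 114, q* = 112.
Supply starts at p = 86 (where qs = 0).
PS = ½(114 − 86)(112) = 1568.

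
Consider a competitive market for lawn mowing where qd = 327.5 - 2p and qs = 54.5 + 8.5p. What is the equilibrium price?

Set qd = qs: 327.5 - 2p = 54.5 + 8.5p.
273 = 10.5p, so p* = 26.
q* = 327.5 − 2(26) = 275.5.

p* = 26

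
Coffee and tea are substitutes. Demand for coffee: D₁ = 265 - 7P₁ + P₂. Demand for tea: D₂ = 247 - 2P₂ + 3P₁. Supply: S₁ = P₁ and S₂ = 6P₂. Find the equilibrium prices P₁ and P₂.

P₁ = 2367/61, P₂ = 2771/61

Market 1: 265 - 7P₁ + P₂ = P₁ → 8P₁ - P₂ = 265.
Market 2: 8P₂ - 3P₁ = 247.
Eliminating P₂: 8×(1) + 1×(2) gives 61P₁ = 2367, so P₁ = 2367/61.
Back-substitute into (2): P₂ = (247 + 3×2367/61) / 8 = 2771/61.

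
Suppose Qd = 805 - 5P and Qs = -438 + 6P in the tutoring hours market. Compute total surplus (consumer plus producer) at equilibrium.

Equilibrium: 805 - 5P = -438 + 6P gives P* = 113, Q* = 240.
Demand choke price: P = 161; supply starts at P = 73.
CS = ½(161 − 113)(240) = 5760; PS = ½(113 − 73)(240) = 4800.

Total surplus = 10560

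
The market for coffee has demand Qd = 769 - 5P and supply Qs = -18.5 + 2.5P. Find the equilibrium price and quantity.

Set Qd = Qs: 769 - 5P = -18.5 + 2.5P.
787.5 = 7.5P, so P* = 105.
Q* = 769 − 5(105) = 244.

P* = 105, Q* = 244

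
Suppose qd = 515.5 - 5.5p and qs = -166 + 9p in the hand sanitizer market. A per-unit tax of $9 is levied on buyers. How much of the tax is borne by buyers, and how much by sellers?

Pre-tax equilibrium: p* = 47, q* = 257.
Tax on buyers shifts demand to qd = 515.5 − 5.5(p + 9) = 466 - 5.5p.
466 - 5.5p = -166 + 9p gives seller price ps = 1264/29; buyers pay pb = 1264/29 + 9 = 1525/29.
New quantity: q = 515.5 − 5.5(1525/29) = 6562/29.
Buyer burden = 1525/29 − 47 = 162/29; seller burden = 47 − 1264/29 = 99/29.

Buyers bear 162/29, sellers bear 99/29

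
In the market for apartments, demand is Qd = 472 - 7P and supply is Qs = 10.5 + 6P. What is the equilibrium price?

Set Qd = Qs: 472 - 7P = 10.5 + 6P.
461.5 = 13P, so P* = 35.5.
Q* = 472 − 7(35.5) = 223.5.

P* = 35.5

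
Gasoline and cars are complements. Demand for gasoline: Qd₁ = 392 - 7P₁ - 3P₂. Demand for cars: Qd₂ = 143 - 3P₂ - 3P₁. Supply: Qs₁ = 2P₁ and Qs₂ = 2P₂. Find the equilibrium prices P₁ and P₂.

P₁ = 1531/36, P₂ = 37/12

Market 1: 392 - 7P₁ - 3P₂ = 2P₁ → 9P₁ + 3P₂ = 392.
Market 2: 5P₂ + 3P₁ = 143.
Eliminating P₂: 5×(1) − 3×(2) gives 36P₁ = 1531, so P₁ = 1531/36.
Back-substitute into (2): P₂ = (143 − 3×1531/36) / 5 = 37/12.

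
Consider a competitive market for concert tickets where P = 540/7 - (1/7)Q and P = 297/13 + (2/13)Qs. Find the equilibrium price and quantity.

Set the two price expressions equal: 540/7 - (1/7)Q = 297/13 + (2/13)Q.
4941/91 = (27/91)Q, so Q* = 183.
P* = 540/7 − (1/7)(183) = 51.

P* = 51, Q* = 183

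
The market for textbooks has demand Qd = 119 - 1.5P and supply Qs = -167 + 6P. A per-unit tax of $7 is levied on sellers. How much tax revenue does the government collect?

Pre-tax equilibrium: P* = 572/15, Q* = 61.8.
Tax on sellers shifts supply to Qs = -167 + 6(P − 7) = -209 + 6P.
119 - 1.5P = -209 + 6P gives buyer price Pb = 656/15; sellers receive Ps = 656/15 − 7 = 551/15.
New quantity: Q = 119 − 1.5(656/15) = 53.4.
Revenue = 7 × 53.4 = 373.8.

Tax revenue = 373.8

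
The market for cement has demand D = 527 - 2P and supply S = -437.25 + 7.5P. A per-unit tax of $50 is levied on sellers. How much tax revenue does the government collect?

Pre-tax equilibrium: P* = 101.5, Q* = 324.
Tax on sellers shifts supply to S = -437.25 + 7.5(P − 50) = -812.25 + 7.5P.
527 - 2P = -812.25 + 7.5P gives buyer price Pb = 5357/38; sellers receive Ps = 5357/38 − 50 = 3457/38.
New quantity: Q = 527 − 2(5357/38) = 4656/19.
Revenue = 50 × 4656/19 = 232800/19.

Tax revenue = 232800/19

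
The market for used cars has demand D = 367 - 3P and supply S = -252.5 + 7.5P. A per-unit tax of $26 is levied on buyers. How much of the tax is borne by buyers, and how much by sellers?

Buyers bear 130/7, sellers bear 52/7

Pre-tax equilibrium: P* = 59, Q* = 190.
Tax on buyers shifts demand to D = 367 − 3(P + 26) = 289 - 3P.
289 - 3P = -252.5 + 7.5P gives seller price Ps = 361/7; buyers pay Pb = 361/7 + 26 = 543/7.
New quantity: Q = 367 − 3(543/7) = 940/7.
Buyer burden = 543/7 − 59 = 130/7; seller burden = 59 − 361/7 = 52/7.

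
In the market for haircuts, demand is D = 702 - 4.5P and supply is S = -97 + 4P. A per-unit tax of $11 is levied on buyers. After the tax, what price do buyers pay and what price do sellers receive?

Pre-tax equilibrium: P* = 94, Q* = 279.
Tax on buyers shifts demand to D = 702 − 4.5(P + 11) = 652.5 - 4.5P.
652.5 - 4.5P = -97 + 4P gives seller price Ps = 1499/17; buyers pay Pb = 1499/17 + 11 = 1686/17.
New quantity: Q = 702 − 4.5(1686/17) = 4347/17.

Buyers pay 1686/17, sellers receive 1499/17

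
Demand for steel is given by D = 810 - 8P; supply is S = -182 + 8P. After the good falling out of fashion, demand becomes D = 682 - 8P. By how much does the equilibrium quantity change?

Original equilibrium: P* = 62, Q* = 314.
New equilibrium: 682 - 8P = -182 + 8P, so 864 = 16P and P' = 54; Q' = 682 − 8(54) = 250.
Change in quantity: 250 − 314 = -64.

ΔQ = -64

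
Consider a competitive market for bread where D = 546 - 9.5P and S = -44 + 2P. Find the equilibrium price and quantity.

Set D = S: 546 - 9.5P = -44 + 2P.
590 = 11.5P, so P* = 1180/23.
Q* = 546 − 9.5(1180/23) = 1348/23.

P* = 1180/23, Q* = 1348/23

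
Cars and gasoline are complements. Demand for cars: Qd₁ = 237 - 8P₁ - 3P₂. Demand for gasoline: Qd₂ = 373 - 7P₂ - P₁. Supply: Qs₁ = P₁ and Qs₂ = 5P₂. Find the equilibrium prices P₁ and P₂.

Market 1: 237 - 8P₁ - 3P₂ = P₁ → 9P₁ + 3P₂ = 237.
Market 2: 12P₂ + P₁ = 373.
Eliminating P₂: 12×(1) − 3×(2) gives 105P₁ = 1725, so P₁ = 115/7.
Back-substitute into (2): P₂ = (373 − 1×115/7) / 12 = 208/7.

P₁ = 115/7, P₂ = 208/7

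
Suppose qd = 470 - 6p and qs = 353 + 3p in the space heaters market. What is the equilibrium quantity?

q* = 392

Set qd = qs: 470 - 6p = 353 + 3p.
117 = 9p, so p* = 13.
q* = 470 − 6(13) = 392.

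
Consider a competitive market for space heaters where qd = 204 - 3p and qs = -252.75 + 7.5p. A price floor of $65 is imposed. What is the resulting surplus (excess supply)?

Surplus = 225.75

Equilibrium price would be p* = 43.5, so the floor at 65 binds.
At p = 65: qd = 9, qs = 234.75.
Surplus = 234.75 − 9 = 225.75.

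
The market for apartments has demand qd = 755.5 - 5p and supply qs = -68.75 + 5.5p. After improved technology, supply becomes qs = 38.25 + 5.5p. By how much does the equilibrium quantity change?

Original equilibrium: p* = 78.5, q* = 363.
New equilibrium: 755.5 - 5p = 38.25 + 5.5p, so 717.25 = 10.5p and p' = 2869/42; q' = 755.5 − 5(2869/42) = 8693/21.
Change in quantity: 8693/21 − 363 = 1070/21.

Δq = 1070/21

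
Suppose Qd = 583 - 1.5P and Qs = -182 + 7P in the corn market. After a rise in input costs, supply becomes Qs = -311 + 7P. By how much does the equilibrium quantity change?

ΔQ = -387/17

Original equilibrium: P* = 90, Q* = 448.
New equilibrium: 583 - 1.5P = -311 + 7P, so 894 = 8.5P and P' = 1788/17; Q' = 583 − 1.5(1788/17) = 7229/17.
Change in quantity: 7229/17 − 448 = -387/17.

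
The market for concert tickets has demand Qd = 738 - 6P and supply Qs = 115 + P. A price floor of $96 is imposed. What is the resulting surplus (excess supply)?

Surplus = 49

Equilibrium price would be P* = 89, so the floor at 96 binds.
At P = 96: Qd = 162, Qs = 211.
Surplus = 211 − 162 = 49.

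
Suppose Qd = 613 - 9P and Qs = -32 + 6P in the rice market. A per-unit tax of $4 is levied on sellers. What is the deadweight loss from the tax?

Pre-tax equilibrium: P* = 43, Q* = 226.
Tax on sellers shifts supply to Qs = -32 + 6(P − 4) = -56 + 6P.
613 - 9P = -56 + 6P gives buyer price Pb = 44.6; sellers receive Ps = 44.6 − 4 = 40.6.
New quantity: Q = 613 − 9(44.6) = 211.6.
DWL = ½ × 4 × (226 − 211.6) = 28.8.

Deadweight loss = 28.8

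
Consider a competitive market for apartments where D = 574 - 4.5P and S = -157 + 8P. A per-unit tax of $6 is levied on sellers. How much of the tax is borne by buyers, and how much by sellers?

Buyers bear $3.84, sellers bear $2.16

Pre-tax equilibrium: P* = 58.48, Q* = 310.84.
Tax on sellers shifts supply to S = -157 + 8(P − 6) = -205 + 8P.
574 - 4.5P = -205 + 8P gives buyer price Pb = 62.32; sellers receive Ps = 62.32 − 6 = 56.32.
New quantity: Q = 574 − 4.5(62.32) = 293.56.
Buyer burden = 62.32 − 58.48 = 3.84; seller burden = 58.48 − 56.32 = 2.16.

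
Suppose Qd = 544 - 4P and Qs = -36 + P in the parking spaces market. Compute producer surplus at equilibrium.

Producer surplus = 3200

Equilibrium: 544 - 4P = -36 + P gives P* = 116, Q* = 80.
Supply starts at P = 36 (where Qs = 0).
PS = ½(116 − 36)(80) = 3200.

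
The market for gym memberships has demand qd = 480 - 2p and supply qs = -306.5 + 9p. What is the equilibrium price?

Set qd = qs: 480 - 2p = -306.5 + 9p.
786.5 = 11p, so p* = 71.5.
q* = 480 − 2(71.5) = 337.

p* = 71.5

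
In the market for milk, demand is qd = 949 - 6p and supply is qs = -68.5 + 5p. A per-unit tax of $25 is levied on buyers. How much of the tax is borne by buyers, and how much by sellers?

Buyers bear 125/11, sellers bear 150/11

Pre-tax equilibrium: p* = 92.5, q* = 394.
Tax on buyers shifts demand to qd = 949 − 6(p + 25) = 799 - 6p.
799 - 6p = -68.5 + 5p gives seller price ps = 1735/22; buyers pay pb = 1735/22 + 25 = 2285/22.
New quantity: q = 949 − 6(2285/22) = 3584/11.
Buyer burden = 2285/22 − 92.5 = 125/11; seller burden = 92.5 − 1735/22 = 150/11.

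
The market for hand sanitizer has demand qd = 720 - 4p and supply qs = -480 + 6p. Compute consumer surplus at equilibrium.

Equilibrium: 720 - 4p = -480 + 6p gives p* = 120, q* = 240.
Demand choke price (qd = 0): p = 180.
CS = ½(180 − 120)(240) = 7200.

Consumer surplus = 7200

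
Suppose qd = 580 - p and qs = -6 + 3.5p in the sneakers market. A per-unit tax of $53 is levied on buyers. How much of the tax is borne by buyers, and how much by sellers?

Buyers bear 371/9, sellers bear 106/9

Pre-tax equilibrium: p* = 1172/9, q* = 4048/9.
Tax on buyers shifts demand to qd = 580 − 1(p + 53) = 527 - p.
527 - p = -6 + 3.5p gives seller price ps = 1066/9; buyers pay pb = 1066/9 + 53 = 1543/9.
New quantity: q = 580 − 1(1543/9) = 3677/9.
Buyer burden = 1543/9 − 1172/9 = 371/9; seller burden = 1172/9 − 1066/9 = 106/9.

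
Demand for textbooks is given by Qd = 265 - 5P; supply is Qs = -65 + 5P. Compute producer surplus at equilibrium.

Equilibrium: 265 - 5P = -65 + 5P gives P* = 33, Q* = 100.
Supply starts at P = 13 (where Qs = 0).
PS = ½(33 − 13)(100) = 1000.

Producer surplus = 1000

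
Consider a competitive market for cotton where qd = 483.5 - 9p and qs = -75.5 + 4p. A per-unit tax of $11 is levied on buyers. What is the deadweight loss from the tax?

Pre-tax equilibrium: p* = 43, q* = 96.5.
Tax on buyers shifts demand to qd = 483.5 − 9(p + 11) = 384.5 - 9p.
384.5 - 9p = -75.5 + 4p gives seller price ps = 460/13; buyers pay pb = 460/13 + 11 = 603/13.
New quantity: q = 483.5 − 9(603/13) = 1717/26.
DWL = ½ × 11 × (96.5 − 1717/26) = 2178/13.

Deadweight loss = 2178/13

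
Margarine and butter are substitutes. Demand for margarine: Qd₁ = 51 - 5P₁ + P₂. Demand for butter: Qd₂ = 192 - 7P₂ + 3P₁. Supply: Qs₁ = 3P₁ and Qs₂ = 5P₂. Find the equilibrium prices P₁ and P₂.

P₁ = 268/31, P₂ = 563/31

Market 1: 51 - 5P₁ + P₂ = 3P₁ → 8P₁ - P₂ = 51.
Market 2: 12P₂ - 3P₁ = 192.
Eliminating P₂: 12×(1) + 1×(2) gives 93P₁ = 804, so P₁ = 268/31.
Back-substitute into (2): P₂ = (192 + 3×268/31) / 12 = 563/31.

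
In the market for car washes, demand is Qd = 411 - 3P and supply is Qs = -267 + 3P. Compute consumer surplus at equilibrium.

Equilibrium: 411 - 3P = -267 + 3P gives P* = 113, Q* = 72.
Demand choke price (Qd = 0): P = 137.
CS = ½(137 − 113)(72) = 864.

Consumer surplus = 864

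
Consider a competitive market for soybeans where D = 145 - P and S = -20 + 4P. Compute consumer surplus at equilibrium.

Consumer surplus = 6272

Equilibrium: 145 - P = -20 + 4P gives P* = 33, Q* = 112.
Demand choke price (D = 0): P = 145.
CS = ½(145 − 33)(112) = 6272.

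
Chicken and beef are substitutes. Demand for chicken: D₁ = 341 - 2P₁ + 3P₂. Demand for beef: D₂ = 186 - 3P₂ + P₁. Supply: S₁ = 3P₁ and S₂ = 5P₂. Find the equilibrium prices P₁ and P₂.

P₁ = 3286/37, P₂ = 1271/37

Market 1: 341 - 2P₁ + 3P₂ = 3P₁ → 5P₁ - 3P₂ = 341.
Market 2: 8P₂ - P₁ = 186.
Eliminating P₂: 8×(1) + 3×(2) gives 37P₁ = 3286, so P₁ = 3286/37.
Back-substitute into (2): P₂ = (186 + 1×3286/37) / 8 = 1271/37.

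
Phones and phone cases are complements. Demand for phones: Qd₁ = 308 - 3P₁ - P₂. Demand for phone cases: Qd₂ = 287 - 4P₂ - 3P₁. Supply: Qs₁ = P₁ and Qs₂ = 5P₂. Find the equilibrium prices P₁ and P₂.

P₁ = 2485/33, P₂ = 224/33

Market 1: 308 - 3P₁ - P₂ = P₁ → 4P₁ + P₂ = 308.
Market 2: 9P₂ + 3P₁ = 287.
Eliminating P₂: 9×(1) − 1×(2) gives 33P₁ = 2485, so P₁ = 2485/33.
Back-substitute into (2): P₂ = (287 − 3×2485/33) / 9 = 224/33.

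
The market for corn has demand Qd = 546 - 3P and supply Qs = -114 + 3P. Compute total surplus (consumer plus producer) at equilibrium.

Total surplus = 15552

Equilibrium: 546 - 3P = -114 + 3P gives P* = 110, Q* = 216.
Demand choke price: P = 182; supply starts at P = 38.
CS = ½(182 − 110)(216) = 7776; PS = ½(110 − 38)(216) = 7776.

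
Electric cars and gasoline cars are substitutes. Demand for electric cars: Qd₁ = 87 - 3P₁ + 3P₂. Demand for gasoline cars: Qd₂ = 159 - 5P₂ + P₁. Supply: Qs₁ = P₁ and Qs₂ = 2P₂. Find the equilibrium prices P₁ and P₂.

P₁ = 43.44, P₂ = 28.92

Market 1: 87 - 3P₁ + 3P₂ = P₁ → 4P₁ - 3P₂ = 87.
Market 2: 7P₂ - P₁ = 159.
Eliminating P₂: 7×(1) + 3×(2) gives 25P₁ = 1086, so P₁ = 43.44.
Back-substitute into (2): P₂ = (159 + 1×43.44) / 7 = 28.92.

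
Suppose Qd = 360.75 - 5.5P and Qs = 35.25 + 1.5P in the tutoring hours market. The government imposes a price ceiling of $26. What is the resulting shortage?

Equilibrium price would be P* = 46.5, so the ceiling at 26 binds.
At P = 26: Qd = 360.75 − 5.5(26) = 217.75, Qs = 35.25 + 1.5(26) = 74.25.
Shortage = 217.75 − 74.25 = 143.5.

Shortage = 143.5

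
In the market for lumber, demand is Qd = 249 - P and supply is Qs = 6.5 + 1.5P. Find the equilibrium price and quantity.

Set Qd = Qs: 249 - P = 6.5 + 1.5P.
242.5 = 2.5P, so P* = 97.
Q* = 249 − 1(97) = 152.

P* = 97, Q* = 152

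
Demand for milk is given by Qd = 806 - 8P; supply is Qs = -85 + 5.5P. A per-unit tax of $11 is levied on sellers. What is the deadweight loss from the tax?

Deadweight loss = 5324/27

Pre-tax equilibrium: P* = 66, Q* = 278.
Tax on sellers shifts supply to Qs = -85 + 5.5(P − 11) = -145.5 + 5.5P.
806 - 8P = -145.5 + 5.5P gives buyer price Pb = 1903/27; sellers receive Ps = 1903/27 − 11 = 1606/27.
New quantity: Q = 806 − 8(1903/27) = 6538/27.
DWL = ½ × 11 × (278 − 6538/27) = 5324/27.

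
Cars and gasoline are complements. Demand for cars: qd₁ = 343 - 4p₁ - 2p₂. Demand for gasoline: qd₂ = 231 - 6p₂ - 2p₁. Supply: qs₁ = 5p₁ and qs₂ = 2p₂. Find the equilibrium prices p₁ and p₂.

p₁ = 1141/34, p₂ = 1393/68

Market 1: 343 - 4p₁ - 2p₂ = 5p₁ → 9p₁ + 2p₂ = 343.
Market 2: 8p₂ + 2p₁ = 231.
Eliminating p₂: 8×(1) − 2×(2) gives 68p₁ = 2282, so p₁ = 1141/34.
Back-substitute into (2): p₂ = (231 − 2×1141/34) / 8 = 1393/68.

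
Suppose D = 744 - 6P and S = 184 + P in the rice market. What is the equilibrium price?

Set D = S: 744 - 6P = 184 + P.
560 = 7P, so P* = 80.
Q* = 744 − 6(80) = 264.

P* = 80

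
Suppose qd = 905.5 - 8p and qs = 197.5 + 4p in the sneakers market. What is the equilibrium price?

p* = 59

Set qd = qs: 905.5 - 8p = 197.5 + 4p.
708 = 12p, so p* = 59.
q* = 905.5 − 8(59) = 433.5.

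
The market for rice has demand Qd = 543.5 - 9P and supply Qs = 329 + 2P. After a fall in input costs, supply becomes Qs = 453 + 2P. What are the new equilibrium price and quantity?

Original equilibrium: P* = 19.5, Q* = 368.
New equilibrium: 543.5 - 9P = 453 + 2P, so 90.5 = 11P and P' = 181/22; Q' = 543.5 − 9(181/22) = 5164/11.

P' = 181/22, Q' = 5164/11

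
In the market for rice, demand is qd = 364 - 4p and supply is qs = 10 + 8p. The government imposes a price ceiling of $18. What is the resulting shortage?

Shortage = 138

Equilibrium price would be p* = 29.5, so the ceiling at 18 binds.
At p = 18: qd = 364 − 4(18) = 292, qs = 10 + 8(18) = 154.
Shortage = 292 − 154 = 138.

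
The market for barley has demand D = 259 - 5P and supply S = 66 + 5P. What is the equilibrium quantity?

Set D = S: 259 - 5P = 66 + 5P.
193 = 10P, so P* = 19.3.
Q* = 259 − 5(19.3) = 162.5.

Q* = 162.5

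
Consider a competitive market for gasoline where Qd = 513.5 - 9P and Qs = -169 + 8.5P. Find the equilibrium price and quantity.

P* = 39, Q* = 162.5

Set Qd = Qs: 513.5 - 9P = -169 + 8.5P.
682.5 = 17.5P, so P* = 39.
Q* = 513.5 − 9(39) = 162.5.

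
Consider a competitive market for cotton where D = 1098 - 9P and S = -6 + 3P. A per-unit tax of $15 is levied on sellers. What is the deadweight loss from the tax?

Pre-tax equilibrium: P* = 92, Q* = 270.
Tax on sellers shifts supply to S = -6 + 3(P − 15) = -51 + 3P.
1098 - 9P = -51 + 3P gives buyer price Pb = 95.75; sellers receive Ps = 95.75 − 15 = 80.75.
New quantity: Q = 1098 − 9(95.75) = 236.25.
DWL = ½ × 15 × (270 − 236.25) = 253.125.

Deadweight loss = 253.125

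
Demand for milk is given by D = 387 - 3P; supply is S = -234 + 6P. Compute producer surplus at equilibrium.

Equilibrium: 387 - 3P = -234 + 6P gives P* = 69, Q* = 180.
Supply starts at P = 39 (where S = 0).
PS = ½(69 − 39)(180) = 2700.

Producer surplus = 2700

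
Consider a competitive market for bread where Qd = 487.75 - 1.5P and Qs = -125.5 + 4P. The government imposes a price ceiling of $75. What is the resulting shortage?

Equilibrium price would be P* = 111.5, so the ceiling at 75 binds.
At P = 75: Qd = 487.75 − 1.5(75) = 375.25, Qs = -125.5 + 4(75) = 174.5.
Shortage = 375.25 − 174.5 = 200.75.

Shortage = 200.75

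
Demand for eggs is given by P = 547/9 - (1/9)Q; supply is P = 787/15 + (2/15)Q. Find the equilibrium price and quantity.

P* = 57, Q* = 34

Set the two price expressions equal: 547/9 - (1/9)Q = 787/15 + (2/15)Q.
374/45 = (11/45)Q, so Q* = 34.
P* = 547/9 − (1/9)(34) = 57.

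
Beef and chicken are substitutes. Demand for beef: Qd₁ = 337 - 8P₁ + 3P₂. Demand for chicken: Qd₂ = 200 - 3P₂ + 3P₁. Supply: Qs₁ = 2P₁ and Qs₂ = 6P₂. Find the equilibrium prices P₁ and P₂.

Market 1: 337 - 8P₁ + 3P₂ = 2P₁ → 10P₁ - 3P₂ = 337.
Market 2: 9P₂ - 3P₁ = 200.
Eliminating P₂: 9×(1) + 3×(2) gives 81P₁ = 3633, so P₁ = 1211/27.
Back-substitute into (2): P₂ = (200 + 3×1211/27) / 9 = 3011/81.

P₁ = 1211/27, P₂ = 3011/81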